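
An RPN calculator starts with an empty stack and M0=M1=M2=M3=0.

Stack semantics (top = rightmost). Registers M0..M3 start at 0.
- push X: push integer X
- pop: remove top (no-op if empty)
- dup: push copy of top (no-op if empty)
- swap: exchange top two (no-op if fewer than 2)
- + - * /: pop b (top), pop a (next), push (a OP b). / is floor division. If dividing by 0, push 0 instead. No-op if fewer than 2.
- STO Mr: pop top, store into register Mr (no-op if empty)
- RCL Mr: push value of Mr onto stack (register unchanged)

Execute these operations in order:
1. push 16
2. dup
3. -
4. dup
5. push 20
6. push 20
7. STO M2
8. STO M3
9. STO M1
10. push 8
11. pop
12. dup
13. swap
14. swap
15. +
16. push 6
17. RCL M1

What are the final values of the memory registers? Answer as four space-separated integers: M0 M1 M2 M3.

Answer: 0 0 20 20

Derivation:
After op 1 (push 16): stack=[16] mem=[0,0,0,0]
After op 2 (dup): stack=[16,16] mem=[0,0,0,0]
After op 3 (-): stack=[0] mem=[0,0,0,0]
After op 4 (dup): stack=[0,0] mem=[0,0,0,0]
After op 5 (push 20): stack=[0,0,20] mem=[0,0,0,0]
After op 6 (push 20): stack=[0,0,20,20] mem=[0,0,0,0]
After op 7 (STO M2): stack=[0,0,20] mem=[0,0,20,0]
After op 8 (STO M3): stack=[0,0] mem=[0,0,20,20]
After op 9 (STO M1): stack=[0] mem=[0,0,20,20]
After op 10 (push 8): stack=[0,8] mem=[0,0,20,20]
After op 11 (pop): stack=[0] mem=[0,0,20,20]
After op 12 (dup): stack=[0,0] mem=[0,0,20,20]
After op 13 (swap): stack=[0,0] mem=[0,0,20,20]
After op 14 (swap): stack=[0,0] mem=[0,0,20,20]
After op 15 (+): stack=[0] mem=[0,0,20,20]
After op 16 (push 6): stack=[0,6] mem=[0,0,20,20]
After op 17 (RCL M1): stack=[0,6,0] mem=[0,0,20,20]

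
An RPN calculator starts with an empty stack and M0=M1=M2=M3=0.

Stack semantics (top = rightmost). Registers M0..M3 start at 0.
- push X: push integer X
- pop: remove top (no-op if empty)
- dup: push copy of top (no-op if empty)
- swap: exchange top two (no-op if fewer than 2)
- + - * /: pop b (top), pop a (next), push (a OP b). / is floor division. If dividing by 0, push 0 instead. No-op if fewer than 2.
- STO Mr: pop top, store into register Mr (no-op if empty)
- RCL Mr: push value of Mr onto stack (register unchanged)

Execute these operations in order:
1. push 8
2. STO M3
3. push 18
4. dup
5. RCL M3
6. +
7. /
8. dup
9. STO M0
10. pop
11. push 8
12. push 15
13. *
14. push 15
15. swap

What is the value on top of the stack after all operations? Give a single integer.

After op 1 (push 8): stack=[8] mem=[0,0,0,0]
After op 2 (STO M3): stack=[empty] mem=[0,0,0,8]
After op 3 (push 18): stack=[18] mem=[0,0,0,8]
After op 4 (dup): stack=[18,18] mem=[0,0,0,8]
After op 5 (RCL M3): stack=[18,18,8] mem=[0,0,0,8]
After op 6 (+): stack=[18,26] mem=[0,0,0,8]
After op 7 (/): stack=[0] mem=[0,0,0,8]
After op 8 (dup): stack=[0,0] mem=[0,0,0,8]
After op 9 (STO M0): stack=[0] mem=[0,0,0,8]
After op 10 (pop): stack=[empty] mem=[0,0,0,8]
After op 11 (push 8): stack=[8] mem=[0,0,0,8]
After op 12 (push 15): stack=[8,15] mem=[0,0,0,8]
After op 13 (*): stack=[120] mem=[0,0,0,8]
After op 14 (push 15): stack=[120,15] mem=[0,0,0,8]
After op 15 (swap): stack=[15,120] mem=[0,0,0,8]

Answer: 120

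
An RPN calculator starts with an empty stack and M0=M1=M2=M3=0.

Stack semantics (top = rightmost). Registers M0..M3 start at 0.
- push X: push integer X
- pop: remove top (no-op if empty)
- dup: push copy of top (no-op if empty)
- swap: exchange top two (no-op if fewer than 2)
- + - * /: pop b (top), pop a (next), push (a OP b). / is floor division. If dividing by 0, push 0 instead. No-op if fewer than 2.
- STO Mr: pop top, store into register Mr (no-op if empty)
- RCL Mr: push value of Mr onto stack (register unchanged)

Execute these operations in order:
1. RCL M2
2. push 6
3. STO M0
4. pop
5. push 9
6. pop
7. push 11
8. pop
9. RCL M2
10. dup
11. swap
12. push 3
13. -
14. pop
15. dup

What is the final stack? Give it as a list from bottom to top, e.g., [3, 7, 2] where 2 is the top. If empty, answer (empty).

Answer: [0, 0]

Derivation:
After op 1 (RCL M2): stack=[0] mem=[0,0,0,0]
After op 2 (push 6): stack=[0,6] mem=[0,0,0,0]
After op 3 (STO M0): stack=[0] mem=[6,0,0,0]
After op 4 (pop): stack=[empty] mem=[6,0,0,0]
After op 5 (push 9): stack=[9] mem=[6,0,0,0]
After op 6 (pop): stack=[empty] mem=[6,0,0,0]
After op 7 (push 11): stack=[11] mem=[6,0,0,0]
After op 8 (pop): stack=[empty] mem=[6,0,0,0]
After op 9 (RCL M2): stack=[0] mem=[6,0,0,0]
After op 10 (dup): stack=[0,0] mem=[6,0,0,0]
After op 11 (swap): stack=[0,0] mem=[6,0,0,0]
After op 12 (push 3): stack=[0,0,3] mem=[6,0,0,0]
After op 13 (-): stack=[0,-3] mem=[6,0,0,0]
After op 14 (pop): stack=[0] mem=[6,0,0,0]
After op 15 (dup): stack=[0,0] mem=[6,0,0,0]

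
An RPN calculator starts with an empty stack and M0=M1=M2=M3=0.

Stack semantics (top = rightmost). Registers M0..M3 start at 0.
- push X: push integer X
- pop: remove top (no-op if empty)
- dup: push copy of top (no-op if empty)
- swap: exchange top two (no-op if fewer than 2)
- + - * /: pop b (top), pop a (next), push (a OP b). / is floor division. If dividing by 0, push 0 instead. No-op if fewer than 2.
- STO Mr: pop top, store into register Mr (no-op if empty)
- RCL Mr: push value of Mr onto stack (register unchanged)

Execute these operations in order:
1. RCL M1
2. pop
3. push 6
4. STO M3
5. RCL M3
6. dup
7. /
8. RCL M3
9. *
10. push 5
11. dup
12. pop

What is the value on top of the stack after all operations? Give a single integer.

Answer: 5

Derivation:
After op 1 (RCL M1): stack=[0] mem=[0,0,0,0]
After op 2 (pop): stack=[empty] mem=[0,0,0,0]
After op 3 (push 6): stack=[6] mem=[0,0,0,0]
After op 4 (STO M3): stack=[empty] mem=[0,0,0,6]
After op 5 (RCL M3): stack=[6] mem=[0,0,0,6]
After op 6 (dup): stack=[6,6] mem=[0,0,0,6]
After op 7 (/): stack=[1] mem=[0,0,0,6]
After op 8 (RCL M3): stack=[1,6] mem=[0,0,0,6]
After op 9 (*): stack=[6] mem=[0,0,0,6]
After op 10 (push 5): stack=[6,5] mem=[0,0,0,6]
After op 11 (dup): stack=[6,5,5] mem=[0,0,0,6]
After op 12 (pop): stack=[6,5] mem=[0,0,0,6]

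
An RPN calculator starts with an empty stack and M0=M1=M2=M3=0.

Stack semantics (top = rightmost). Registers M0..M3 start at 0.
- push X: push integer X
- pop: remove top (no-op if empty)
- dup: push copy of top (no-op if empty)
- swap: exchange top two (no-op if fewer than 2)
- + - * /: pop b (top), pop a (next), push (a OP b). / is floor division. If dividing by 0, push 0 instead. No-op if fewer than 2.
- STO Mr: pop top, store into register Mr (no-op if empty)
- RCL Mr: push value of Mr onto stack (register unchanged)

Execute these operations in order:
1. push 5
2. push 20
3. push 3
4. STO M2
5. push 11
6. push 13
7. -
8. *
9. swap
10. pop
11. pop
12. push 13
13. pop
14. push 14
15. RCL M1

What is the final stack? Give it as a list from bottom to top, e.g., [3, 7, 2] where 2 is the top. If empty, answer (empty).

Answer: [14, 0]

Derivation:
After op 1 (push 5): stack=[5] mem=[0,0,0,0]
After op 2 (push 20): stack=[5,20] mem=[0,0,0,0]
After op 3 (push 3): stack=[5,20,3] mem=[0,0,0,0]
After op 4 (STO M2): stack=[5,20] mem=[0,0,3,0]
After op 5 (push 11): stack=[5,20,11] mem=[0,0,3,0]
After op 6 (push 13): stack=[5,20,11,13] mem=[0,0,3,0]
After op 7 (-): stack=[5,20,-2] mem=[0,0,3,0]
After op 8 (*): stack=[5,-40] mem=[0,0,3,0]
After op 9 (swap): stack=[-40,5] mem=[0,0,3,0]
After op 10 (pop): stack=[-40] mem=[0,0,3,0]
After op 11 (pop): stack=[empty] mem=[0,0,3,0]
After op 12 (push 13): stack=[13] mem=[0,0,3,0]
After op 13 (pop): stack=[empty] mem=[0,0,3,0]
After op 14 (push 14): stack=[14] mem=[0,0,3,0]
After op 15 (RCL M1): stack=[14,0] mem=[0,0,3,0]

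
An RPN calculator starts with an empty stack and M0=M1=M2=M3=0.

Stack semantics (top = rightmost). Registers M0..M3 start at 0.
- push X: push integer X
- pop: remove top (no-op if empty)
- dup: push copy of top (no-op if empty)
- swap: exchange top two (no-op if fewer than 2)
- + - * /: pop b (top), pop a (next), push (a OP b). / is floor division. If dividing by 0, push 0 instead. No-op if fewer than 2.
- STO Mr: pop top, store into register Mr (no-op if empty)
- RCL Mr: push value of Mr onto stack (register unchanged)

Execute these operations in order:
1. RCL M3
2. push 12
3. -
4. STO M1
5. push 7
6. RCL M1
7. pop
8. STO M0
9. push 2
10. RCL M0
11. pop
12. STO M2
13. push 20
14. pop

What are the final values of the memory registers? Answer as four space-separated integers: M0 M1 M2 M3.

Answer: 7 -12 2 0

Derivation:
After op 1 (RCL M3): stack=[0] mem=[0,0,0,0]
After op 2 (push 12): stack=[0,12] mem=[0,0,0,0]
After op 3 (-): stack=[-12] mem=[0,0,0,0]
After op 4 (STO M1): stack=[empty] mem=[0,-12,0,0]
After op 5 (push 7): stack=[7] mem=[0,-12,0,0]
After op 6 (RCL M1): stack=[7,-12] mem=[0,-12,0,0]
After op 7 (pop): stack=[7] mem=[0,-12,0,0]
After op 8 (STO M0): stack=[empty] mem=[7,-12,0,0]
After op 9 (push 2): stack=[2] mem=[7,-12,0,0]
After op 10 (RCL M0): stack=[2,7] mem=[7,-12,0,0]
After op 11 (pop): stack=[2] mem=[7,-12,0,0]
After op 12 (STO M2): stack=[empty] mem=[7,-12,2,0]
After op 13 (push 20): stack=[20] mem=[7,-12,2,0]
After op 14 (pop): stack=[empty] mem=[7,-12,2,0]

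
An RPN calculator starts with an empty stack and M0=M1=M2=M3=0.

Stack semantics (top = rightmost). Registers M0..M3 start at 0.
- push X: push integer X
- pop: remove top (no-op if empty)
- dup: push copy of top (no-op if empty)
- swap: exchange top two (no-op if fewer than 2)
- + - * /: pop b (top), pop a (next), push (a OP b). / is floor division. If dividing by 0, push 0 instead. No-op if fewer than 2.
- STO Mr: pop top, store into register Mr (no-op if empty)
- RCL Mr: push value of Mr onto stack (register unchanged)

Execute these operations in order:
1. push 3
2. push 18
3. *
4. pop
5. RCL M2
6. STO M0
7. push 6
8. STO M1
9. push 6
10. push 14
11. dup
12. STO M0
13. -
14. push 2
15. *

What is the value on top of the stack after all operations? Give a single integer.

After op 1 (push 3): stack=[3] mem=[0,0,0,0]
After op 2 (push 18): stack=[3,18] mem=[0,0,0,0]
After op 3 (*): stack=[54] mem=[0,0,0,0]
After op 4 (pop): stack=[empty] mem=[0,0,0,0]
After op 5 (RCL M2): stack=[0] mem=[0,0,0,0]
After op 6 (STO M0): stack=[empty] mem=[0,0,0,0]
After op 7 (push 6): stack=[6] mem=[0,0,0,0]
After op 8 (STO M1): stack=[empty] mem=[0,6,0,0]
After op 9 (push 6): stack=[6] mem=[0,6,0,0]
After op 10 (push 14): stack=[6,14] mem=[0,6,0,0]
After op 11 (dup): stack=[6,14,14] mem=[0,6,0,0]
After op 12 (STO M0): stack=[6,14] mem=[14,6,0,0]
After op 13 (-): stack=[-8] mem=[14,6,0,0]
After op 14 (push 2): stack=[-8,2] mem=[14,6,0,0]
After op 15 (*): stack=[-16] mem=[14,6,0,0]

Answer: -16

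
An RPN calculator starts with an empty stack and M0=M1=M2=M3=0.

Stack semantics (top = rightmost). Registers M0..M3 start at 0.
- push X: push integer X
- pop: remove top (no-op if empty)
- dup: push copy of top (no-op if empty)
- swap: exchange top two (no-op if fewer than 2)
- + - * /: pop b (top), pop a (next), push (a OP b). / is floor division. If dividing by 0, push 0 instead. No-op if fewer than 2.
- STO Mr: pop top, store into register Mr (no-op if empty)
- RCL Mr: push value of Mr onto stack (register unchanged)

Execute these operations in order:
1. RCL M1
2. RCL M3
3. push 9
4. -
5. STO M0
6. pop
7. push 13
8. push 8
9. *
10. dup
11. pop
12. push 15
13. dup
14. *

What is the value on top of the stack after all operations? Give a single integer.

After op 1 (RCL M1): stack=[0] mem=[0,0,0,0]
After op 2 (RCL M3): stack=[0,0] mem=[0,0,0,0]
After op 3 (push 9): stack=[0,0,9] mem=[0,0,0,0]
After op 4 (-): stack=[0,-9] mem=[0,0,0,0]
After op 5 (STO M0): stack=[0] mem=[-9,0,0,0]
After op 6 (pop): stack=[empty] mem=[-9,0,0,0]
After op 7 (push 13): stack=[13] mem=[-9,0,0,0]
After op 8 (push 8): stack=[13,8] mem=[-9,0,0,0]
After op 9 (*): stack=[104] mem=[-9,0,0,0]
After op 10 (dup): stack=[104,104] mem=[-9,0,0,0]
After op 11 (pop): stack=[104] mem=[-9,0,0,0]
After op 12 (push 15): stack=[104,15] mem=[-9,0,0,0]
After op 13 (dup): stack=[104,15,15] mem=[-9,0,0,0]
After op 14 (*): stack=[104,225] mem=[-9,0,0,0]

Answer: 225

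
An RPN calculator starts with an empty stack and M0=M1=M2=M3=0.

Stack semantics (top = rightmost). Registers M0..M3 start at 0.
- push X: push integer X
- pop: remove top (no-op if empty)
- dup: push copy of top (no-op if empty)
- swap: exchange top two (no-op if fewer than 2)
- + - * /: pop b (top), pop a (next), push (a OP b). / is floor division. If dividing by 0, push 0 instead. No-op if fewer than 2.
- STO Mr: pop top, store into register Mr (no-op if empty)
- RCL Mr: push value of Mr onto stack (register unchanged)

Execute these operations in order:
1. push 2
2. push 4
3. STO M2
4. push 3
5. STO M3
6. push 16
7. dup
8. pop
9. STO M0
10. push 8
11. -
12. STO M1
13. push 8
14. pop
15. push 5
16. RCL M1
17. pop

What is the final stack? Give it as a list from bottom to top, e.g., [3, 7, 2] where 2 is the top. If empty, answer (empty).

Answer: [5]

Derivation:
After op 1 (push 2): stack=[2] mem=[0,0,0,0]
After op 2 (push 4): stack=[2,4] mem=[0,0,0,0]
After op 3 (STO M2): stack=[2] mem=[0,0,4,0]
After op 4 (push 3): stack=[2,3] mem=[0,0,4,0]
After op 5 (STO M3): stack=[2] mem=[0,0,4,3]
After op 6 (push 16): stack=[2,16] mem=[0,0,4,3]
After op 7 (dup): stack=[2,16,16] mem=[0,0,4,3]
After op 8 (pop): stack=[2,16] mem=[0,0,4,3]
After op 9 (STO M0): stack=[2] mem=[16,0,4,3]
After op 10 (push 8): stack=[2,8] mem=[16,0,4,3]
After op 11 (-): stack=[-6] mem=[16,0,4,3]
After op 12 (STO M1): stack=[empty] mem=[16,-6,4,3]
After op 13 (push 8): stack=[8] mem=[16,-6,4,3]
After op 14 (pop): stack=[empty] mem=[16,-6,4,3]
After op 15 (push 5): stack=[5] mem=[16,-6,4,3]
After op 16 (RCL M1): stack=[5,-6] mem=[16,-6,4,3]
After op 17 (pop): stack=[5] mem=[16,-6,4,3]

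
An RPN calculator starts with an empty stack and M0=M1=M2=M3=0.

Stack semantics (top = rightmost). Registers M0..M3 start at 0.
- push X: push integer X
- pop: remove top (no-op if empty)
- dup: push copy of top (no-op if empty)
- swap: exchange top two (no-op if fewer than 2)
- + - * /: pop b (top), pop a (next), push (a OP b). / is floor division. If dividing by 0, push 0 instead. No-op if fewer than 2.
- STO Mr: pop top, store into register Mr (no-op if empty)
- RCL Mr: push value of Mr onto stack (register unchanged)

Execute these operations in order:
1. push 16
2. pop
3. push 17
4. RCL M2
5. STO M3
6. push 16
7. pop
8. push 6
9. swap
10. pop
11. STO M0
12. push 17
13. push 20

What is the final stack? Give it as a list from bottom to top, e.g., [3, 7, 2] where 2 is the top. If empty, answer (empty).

After op 1 (push 16): stack=[16] mem=[0,0,0,0]
After op 2 (pop): stack=[empty] mem=[0,0,0,0]
After op 3 (push 17): stack=[17] mem=[0,0,0,0]
After op 4 (RCL M2): stack=[17,0] mem=[0,0,0,0]
After op 5 (STO M3): stack=[17] mem=[0,0,0,0]
After op 6 (push 16): stack=[17,16] mem=[0,0,0,0]
After op 7 (pop): stack=[17] mem=[0,0,0,0]
After op 8 (push 6): stack=[17,6] mem=[0,0,0,0]
After op 9 (swap): stack=[6,17] mem=[0,0,0,0]
After op 10 (pop): stack=[6] mem=[0,0,0,0]
After op 11 (STO M0): stack=[empty] mem=[6,0,0,0]
After op 12 (push 17): stack=[17] mem=[6,0,0,0]
After op 13 (push 20): stack=[17,20] mem=[6,0,0,0]

Answer: [17, 20]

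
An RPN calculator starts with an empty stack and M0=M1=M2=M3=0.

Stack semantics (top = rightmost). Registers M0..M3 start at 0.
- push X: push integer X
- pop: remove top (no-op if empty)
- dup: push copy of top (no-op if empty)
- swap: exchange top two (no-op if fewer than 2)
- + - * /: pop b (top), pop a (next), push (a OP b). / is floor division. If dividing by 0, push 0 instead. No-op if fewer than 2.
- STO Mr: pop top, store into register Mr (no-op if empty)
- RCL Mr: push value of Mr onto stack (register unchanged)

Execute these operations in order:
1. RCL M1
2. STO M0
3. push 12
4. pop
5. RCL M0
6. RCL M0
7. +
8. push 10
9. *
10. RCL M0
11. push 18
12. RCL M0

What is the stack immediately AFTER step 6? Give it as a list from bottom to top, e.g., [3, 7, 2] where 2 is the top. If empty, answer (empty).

After op 1 (RCL M1): stack=[0] mem=[0,0,0,0]
After op 2 (STO M0): stack=[empty] mem=[0,0,0,0]
After op 3 (push 12): stack=[12] mem=[0,0,0,0]
After op 4 (pop): stack=[empty] mem=[0,0,0,0]
After op 5 (RCL M0): stack=[0] mem=[0,0,0,0]
After op 6 (RCL M0): stack=[0,0] mem=[0,0,0,0]

[0, 0]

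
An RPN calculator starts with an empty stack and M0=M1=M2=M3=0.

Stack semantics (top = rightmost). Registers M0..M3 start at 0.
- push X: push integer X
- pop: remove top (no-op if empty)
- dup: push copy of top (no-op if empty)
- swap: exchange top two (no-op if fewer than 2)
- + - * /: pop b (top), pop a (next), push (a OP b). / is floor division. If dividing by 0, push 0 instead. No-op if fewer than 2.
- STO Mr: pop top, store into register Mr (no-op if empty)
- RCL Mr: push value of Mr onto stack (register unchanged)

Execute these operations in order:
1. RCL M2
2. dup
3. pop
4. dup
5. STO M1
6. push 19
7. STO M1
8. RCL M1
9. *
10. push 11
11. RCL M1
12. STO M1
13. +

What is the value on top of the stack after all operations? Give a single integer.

Answer: 11

Derivation:
After op 1 (RCL M2): stack=[0] mem=[0,0,0,0]
After op 2 (dup): stack=[0,0] mem=[0,0,0,0]
After op 3 (pop): stack=[0] mem=[0,0,0,0]
After op 4 (dup): stack=[0,0] mem=[0,0,0,0]
After op 5 (STO M1): stack=[0] mem=[0,0,0,0]
After op 6 (push 19): stack=[0,19] mem=[0,0,0,0]
After op 7 (STO M1): stack=[0] mem=[0,19,0,0]
After op 8 (RCL M1): stack=[0,19] mem=[0,19,0,0]
After op 9 (*): stack=[0] mem=[0,19,0,0]
After op 10 (push 11): stack=[0,11] mem=[0,19,0,0]
After op 11 (RCL M1): stack=[0,11,19] mem=[0,19,0,0]
After op 12 (STO M1): stack=[0,11] mem=[0,19,0,0]
After op 13 (+): stack=[11] mem=[0,19,0,0]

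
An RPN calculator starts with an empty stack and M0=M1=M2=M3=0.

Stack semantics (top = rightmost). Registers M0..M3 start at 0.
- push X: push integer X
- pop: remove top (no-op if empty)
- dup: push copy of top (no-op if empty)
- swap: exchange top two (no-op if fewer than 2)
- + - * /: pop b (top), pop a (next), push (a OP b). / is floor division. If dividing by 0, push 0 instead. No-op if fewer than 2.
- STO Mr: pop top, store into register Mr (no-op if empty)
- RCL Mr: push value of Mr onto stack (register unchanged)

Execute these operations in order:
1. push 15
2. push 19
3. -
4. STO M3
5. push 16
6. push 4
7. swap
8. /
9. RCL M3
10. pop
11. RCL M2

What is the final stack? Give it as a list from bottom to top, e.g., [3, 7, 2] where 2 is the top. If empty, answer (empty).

After op 1 (push 15): stack=[15] mem=[0,0,0,0]
After op 2 (push 19): stack=[15,19] mem=[0,0,0,0]
After op 3 (-): stack=[-4] mem=[0,0,0,0]
After op 4 (STO M3): stack=[empty] mem=[0,0,0,-4]
After op 5 (push 16): stack=[16] mem=[0,0,0,-4]
After op 6 (push 4): stack=[16,4] mem=[0,0,0,-4]
After op 7 (swap): stack=[4,16] mem=[0,0,0,-4]
After op 8 (/): stack=[0] mem=[0,0,0,-4]
After op 9 (RCL M3): stack=[0,-4] mem=[0,0,0,-4]
After op 10 (pop): stack=[0] mem=[0,0,0,-4]
After op 11 (RCL M2): stack=[0,0] mem=[0,0,0,-4]

Answer: [0, 0]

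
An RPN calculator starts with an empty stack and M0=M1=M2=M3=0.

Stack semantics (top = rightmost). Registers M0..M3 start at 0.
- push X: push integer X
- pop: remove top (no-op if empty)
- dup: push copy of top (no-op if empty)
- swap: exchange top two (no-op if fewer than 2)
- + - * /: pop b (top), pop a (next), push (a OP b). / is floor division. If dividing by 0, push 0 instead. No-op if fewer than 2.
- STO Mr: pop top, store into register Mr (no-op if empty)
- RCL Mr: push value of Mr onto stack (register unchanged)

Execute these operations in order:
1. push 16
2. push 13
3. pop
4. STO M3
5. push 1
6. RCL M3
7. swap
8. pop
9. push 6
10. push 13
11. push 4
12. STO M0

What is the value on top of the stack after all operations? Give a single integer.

After op 1 (push 16): stack=[16] mem=[0,0,0,0]
After op 2 (push 13): stack=[16,13] mem=[0,0,0,0]
After op 3 (pop): stack=[16] mem=[0,0,0,0]
After op 4 (STO M3): stack=[empty] mem=[0,0,0,16]
After op 5 (push 1): stack=[1] mem=[0,0,0,16]
After op 6 (RCL M3): stack=[1,16] mem=[0,0,0,16]
After op 7 (swap): stack=[16,1] mem=[0,0,0,16]
After op 8 (pop): stack=[16] mem=[0,0,0,16]
After op 9 (push 6): stack=[16,6] mem=[0,0,0,16]
After op 10 (push 13): stack=[16,6,13] mem=[0,0,0,16]
After op 11 (push 4): stack=[16,6,13,4] mem=[0,0,0,16]
After op 12 (STO M0): stack=[16,6,13] mem=[4,0,0,16]

Answer: 13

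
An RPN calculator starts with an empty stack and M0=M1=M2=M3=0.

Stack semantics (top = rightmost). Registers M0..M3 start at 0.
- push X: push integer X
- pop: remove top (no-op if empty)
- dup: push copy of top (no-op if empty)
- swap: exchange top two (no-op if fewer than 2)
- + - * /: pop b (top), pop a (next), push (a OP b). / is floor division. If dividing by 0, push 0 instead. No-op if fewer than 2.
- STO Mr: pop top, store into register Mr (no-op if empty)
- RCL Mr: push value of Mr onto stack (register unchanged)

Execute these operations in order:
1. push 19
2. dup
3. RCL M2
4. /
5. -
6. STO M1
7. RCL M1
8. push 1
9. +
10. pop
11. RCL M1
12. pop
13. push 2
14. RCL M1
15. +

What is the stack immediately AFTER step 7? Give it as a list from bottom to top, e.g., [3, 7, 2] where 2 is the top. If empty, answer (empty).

After op 1 (push 19): stack=[19] mem=[0,0,0,0]
After op 2 (dup): stack=[19,19] mem=[0,0,0,0]
After op 3 (RCL M2): stack=[19,19,0] mem=[0,0,0,0]
After op 4 (/): stack=[19,0] mem=[0,0,0,0]
After op 5 (-): stack=[19] mem=[0,0,0,0]
After op 6 (STO M1): stack=[empty] mem=[0,19,0,0]
After op 7 (RCL M1): stack=[19] mem=[0,19,0,0]

[19]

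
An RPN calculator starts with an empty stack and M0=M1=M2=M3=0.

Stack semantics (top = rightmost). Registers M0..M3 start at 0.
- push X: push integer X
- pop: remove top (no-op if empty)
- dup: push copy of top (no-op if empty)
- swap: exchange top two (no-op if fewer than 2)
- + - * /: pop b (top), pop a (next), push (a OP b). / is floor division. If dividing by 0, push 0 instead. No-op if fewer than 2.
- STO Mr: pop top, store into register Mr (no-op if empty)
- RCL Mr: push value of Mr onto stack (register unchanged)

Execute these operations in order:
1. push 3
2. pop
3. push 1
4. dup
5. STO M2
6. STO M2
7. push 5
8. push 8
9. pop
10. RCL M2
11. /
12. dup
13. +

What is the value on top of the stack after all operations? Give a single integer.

After op 1 (push 3): stack=[3] mem=[0,0,0,0]
After op 2 (pop): stack=[empty] mem=[0,0,0,0]
After op 3 (push 1): stack=[1] mem=[0,0,0,0]
After op 4 (dup): stack=[1,1] mem=[0,0,0,0]
After op 5 (STO M2): stack=[1] mem=[0,0,1,0]
After op 6 (STO M2): stack=[empty] mem=[0,0,1,0]
After op 7 (push 5): stack=[5] mem=[0,0,1,0]
After op 8 (push 8): stack=[5,8] mem=[0,0,1,0]
After op 9 (pop): stack=[5] mem=[0,0,1,0]
After op 10 (RCL M2): stack=[5,1] mem=[0,0,1,0]
After op 11 (/): stack=[5] mem=[0,0,1,0]
After op 12 (dup): stack=[5,5] mem=[0,0,1,0]
After op 13 (+): stack=[10] mem=[0,0,1,0]

Answer: 10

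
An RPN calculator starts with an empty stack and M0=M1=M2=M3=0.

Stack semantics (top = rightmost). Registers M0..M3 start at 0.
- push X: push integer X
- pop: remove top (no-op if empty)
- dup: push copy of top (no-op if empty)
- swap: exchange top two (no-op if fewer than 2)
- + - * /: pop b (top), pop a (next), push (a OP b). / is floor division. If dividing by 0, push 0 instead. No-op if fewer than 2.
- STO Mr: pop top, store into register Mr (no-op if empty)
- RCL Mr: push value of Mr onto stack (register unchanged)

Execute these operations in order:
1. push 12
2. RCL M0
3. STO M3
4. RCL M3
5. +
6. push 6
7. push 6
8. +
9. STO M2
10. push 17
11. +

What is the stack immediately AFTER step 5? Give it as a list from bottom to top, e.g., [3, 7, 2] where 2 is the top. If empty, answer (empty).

After op 1 (push 12): stack=[12] mem=[0,0,0,0]
After op 2 (RCL M0): stack=[12,0] mem=[0,0,0,0]
After op 3 (STO M3): stack=[12] mem=[0,0,0,0]
After op 4 (RCL M3): stack=[12,0] mem=[0,0,0,0]
After op 5 (+): stack=[12] mem=[0,0,0,0]

[12]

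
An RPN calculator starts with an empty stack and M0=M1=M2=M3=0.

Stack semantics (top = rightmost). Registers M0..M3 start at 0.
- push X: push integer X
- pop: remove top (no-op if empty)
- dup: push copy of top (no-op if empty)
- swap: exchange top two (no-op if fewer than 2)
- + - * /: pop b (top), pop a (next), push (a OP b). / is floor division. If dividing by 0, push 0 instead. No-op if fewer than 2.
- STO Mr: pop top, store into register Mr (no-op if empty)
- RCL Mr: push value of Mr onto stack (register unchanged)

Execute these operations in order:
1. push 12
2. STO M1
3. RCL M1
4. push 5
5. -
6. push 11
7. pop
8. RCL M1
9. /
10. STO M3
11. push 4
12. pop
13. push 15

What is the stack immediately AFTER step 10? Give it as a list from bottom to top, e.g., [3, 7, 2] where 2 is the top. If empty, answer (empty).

After op 1 (push 12): stack=[12] mem=[0,0,0,0]
After op 2 (STO M1): stack=[empty] mem=[0,12,0,0]
After op 3 (RCL M1): stack=[12] mem=[0,12,0,0]
After op 4 (push 5): stack=[12,5] mem=[0,12,0,0]
After op 5 (-): stack=[7] mem=[0,12,0,0]
After op 6 (push 11): stack=[7,11] mem=[0,12,0,0]
After op 7 (pop): stack=[7] mem=[0,12,0,0]
After op 8 (RCL M1): stack=[7,12] mem=[0,12,0,0]
After op 9 (/): stack=[0] mem=[0,12,0,0]
After op 10 (STO M3): stack=[empty] mem=[0,12,0,0]

(empty)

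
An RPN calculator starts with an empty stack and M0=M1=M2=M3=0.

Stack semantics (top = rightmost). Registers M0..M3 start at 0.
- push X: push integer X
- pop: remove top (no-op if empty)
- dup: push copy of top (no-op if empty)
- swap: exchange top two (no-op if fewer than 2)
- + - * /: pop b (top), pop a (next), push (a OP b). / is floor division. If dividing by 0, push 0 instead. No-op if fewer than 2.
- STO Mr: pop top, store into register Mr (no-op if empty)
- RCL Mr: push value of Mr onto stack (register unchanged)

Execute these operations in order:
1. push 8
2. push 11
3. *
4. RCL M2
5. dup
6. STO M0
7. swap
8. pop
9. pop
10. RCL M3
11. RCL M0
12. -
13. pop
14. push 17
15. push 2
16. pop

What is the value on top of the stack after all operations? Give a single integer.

After op 1 (push 8): stack=[8] mem=[0,0,0,0]
After op 2 (push 11): stack=[8,11] mem=[0,0,0,0]
After op 3 (*): stack=[88] mem=[0,0,0,0]
After op 4 (RCL M2): stack=[88,0] mem=[0,0,0,0]
After op 5 (dup): stack=[88,0,0] mem=[0,0,0,0]
After op 6 (STO M0): stack=[88,0] mem=[0,0,0,0]
After op 7 (swap): stack=[0,88] mem=[0,0,0,0]
After op 8 (pop): stack=[0] mem=[0,0,0,0]
After op 9 (pop): stack=[empty] mem=[0,0,0,0]
After op 10 (RCL M3): stack=[0] mem=[0,0,0,0]
After op 11 (RCL M0): stack=[0,0] mem=[0,0,0,0]
After op 12 (-): stack=[0] mem=[0,0,0,0]
After op 13 (pop): stack=[empty] mem=[0,0,0,0]
After op 14 (push 17): stack=[17] mem=[0,0,0,0]
After op 15 (push 2): stack=[17,2] mem=[0,0,0,0]
After op 16 (pop): stack=[17] mem=[0,0,0,0]

Answer: 17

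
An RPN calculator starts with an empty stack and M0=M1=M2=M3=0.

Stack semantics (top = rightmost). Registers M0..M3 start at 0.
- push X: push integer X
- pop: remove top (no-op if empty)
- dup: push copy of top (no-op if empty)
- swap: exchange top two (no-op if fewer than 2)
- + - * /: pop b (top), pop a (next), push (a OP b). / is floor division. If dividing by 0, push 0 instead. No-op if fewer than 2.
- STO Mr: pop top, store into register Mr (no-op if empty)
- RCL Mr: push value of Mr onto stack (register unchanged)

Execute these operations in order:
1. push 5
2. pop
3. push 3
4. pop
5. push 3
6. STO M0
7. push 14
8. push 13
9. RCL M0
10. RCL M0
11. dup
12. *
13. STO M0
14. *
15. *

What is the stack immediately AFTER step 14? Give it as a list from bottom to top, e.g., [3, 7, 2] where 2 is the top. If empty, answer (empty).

After op 1 (push 5): stack=[5] mem=[0,0,0,0]
After op 2 (pop): stack=[empty] mem=[0,0,0,0]
After op 3 (push 3): stack=[3] mem=[0,0,0,0]
After op 4 (pop): stack=[empty] mem=[0,0,0,0]
After op 5 (push 3): stack=[3] mem=[0,0,0,0]
After op 6 (STO M0): stack=[empty] mem=[3,0,0,0]
After op 7 (push 14): stack=[14] mem=[3,0,0,0]
After op 8 (push 13): stack=[14,13] mem=[3,0,0,0]
After op 9 (RCL M0): stack=[14,13,3] mem=[3,0,0,0]
After op 10 (RCL M0): stack=[14,13,3,3] mem=[3,0,0,0]
After op 11 (dup): stack=[14,13,3,3,3] mem=[3,0,0,0]
After op 12 (*): stack=[14,13,3,9] mem=[3,0,0,0]
After op 13 (STO M0): stack=[14,13,3] mem=[9,0,0,0]
After op 14 (*): stack=[14,39] mem=[9,0,0,0]

[14, 39]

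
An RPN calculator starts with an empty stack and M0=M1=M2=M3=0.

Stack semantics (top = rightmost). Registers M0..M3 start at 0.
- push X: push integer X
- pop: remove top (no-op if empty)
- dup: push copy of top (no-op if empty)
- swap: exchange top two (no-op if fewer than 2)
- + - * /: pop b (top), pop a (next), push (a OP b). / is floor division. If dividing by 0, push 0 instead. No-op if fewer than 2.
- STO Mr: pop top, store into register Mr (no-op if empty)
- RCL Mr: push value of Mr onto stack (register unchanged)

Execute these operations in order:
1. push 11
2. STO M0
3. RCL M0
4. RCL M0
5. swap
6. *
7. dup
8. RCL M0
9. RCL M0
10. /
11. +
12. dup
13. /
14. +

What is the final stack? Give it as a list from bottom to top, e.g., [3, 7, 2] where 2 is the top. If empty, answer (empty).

Answer: [122]

Derivation:
After op 1 (push 11): stack=[11] mem=[0,0,0,0]
After op 2 (STO M0): stack=[empty] mem=[11,0,0,0]
After op 3 (RCL M0): stack=[11] mem=[11,0,0,0]
After op 4 (RCL M0): stack=[11,11] mem=[11,0,0,0]
After op 5 (swap): stack=[11,11] mem=[11,0,0,0]
After op 6 (*): stack=[121] mem=[11,0,0,0]
After op 7 (dup): stack=[121,121] mem=[11,0,0,0]
After op 8 (RCL M0): stack=[121,121,11] mem=[11,0,0,0]
After op 9 (RCL M0): stack=[121,121,11,11] mem=[11,0,0,0]
After op 10 (/): stack=[121,121,1] mem=[11,0,0,0]
After op 11 (+): stack=[121,122] mem=[11,0,0,0]
After op 12 (dup): stack=[121,122,122] mem=[11,0,0,0]
After op 13 (/): stack=[121,1] mem=[11,0,0,0]
After op 14 (+): stack=[122] mem=[11,0,0,0]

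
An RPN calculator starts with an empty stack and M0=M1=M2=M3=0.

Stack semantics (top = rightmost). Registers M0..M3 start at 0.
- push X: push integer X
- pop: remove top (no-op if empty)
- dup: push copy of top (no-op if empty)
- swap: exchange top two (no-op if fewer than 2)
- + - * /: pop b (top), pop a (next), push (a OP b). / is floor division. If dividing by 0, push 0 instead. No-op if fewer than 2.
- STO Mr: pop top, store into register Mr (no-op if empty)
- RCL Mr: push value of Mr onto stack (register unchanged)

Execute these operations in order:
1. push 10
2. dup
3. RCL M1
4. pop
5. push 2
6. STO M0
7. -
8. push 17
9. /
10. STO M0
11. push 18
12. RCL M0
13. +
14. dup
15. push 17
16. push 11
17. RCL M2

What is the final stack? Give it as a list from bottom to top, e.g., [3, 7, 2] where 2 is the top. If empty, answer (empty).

Answer: [18, 18, 17, 11, 0]

Derivation:
After op 1 (push 10): stack=[10] mem=[0,0,0,0]
After op 2 (dup): stack=[10,10] mem=[0,0,0,0]
After op 3 (RCL M1): stack=[10,10,0] mem=[0,0,0,0]
After op 4 (pop): stack=[10,10] mem=[0,0,0,0]
After op 5 (push 2): stack=[10,10,2] mem=[0,0,0,0]
After op 6 (STO M0): stack=[10,10] mem=[2,0,0,0]
After op 7 (-): stack=[0] mem=[2,0,0,0]
After op 8 (push 17): stack=[0,17] mem=[2,0,0,0]
After op 9 (/): stack=[0] mem=[2,0,0,0]
After op 10 (STO M0): stack=[empty] mem=[0,0,0,0]
After op 11 (push 18): stack=[18] mem=[0,0,0,0]
After op 12 (RCL M0): stack=[18,0] mem=[0,0,0,0]
After op 13 (+): stack=[18] mem=[0,0,0,0]
After op 14 (dup): stack=[18,18] mem=[0,0,0,0]
After op 15 (push 17): stack=[18,18,17] mem=[0,0,0,0]
After op 16 (push 11): stack=[18,18,17,11] mem=[0,0,0,0]
After op 17 (RCL M2): stack=[18,18,17,11,0] mem=[0,0,0,0]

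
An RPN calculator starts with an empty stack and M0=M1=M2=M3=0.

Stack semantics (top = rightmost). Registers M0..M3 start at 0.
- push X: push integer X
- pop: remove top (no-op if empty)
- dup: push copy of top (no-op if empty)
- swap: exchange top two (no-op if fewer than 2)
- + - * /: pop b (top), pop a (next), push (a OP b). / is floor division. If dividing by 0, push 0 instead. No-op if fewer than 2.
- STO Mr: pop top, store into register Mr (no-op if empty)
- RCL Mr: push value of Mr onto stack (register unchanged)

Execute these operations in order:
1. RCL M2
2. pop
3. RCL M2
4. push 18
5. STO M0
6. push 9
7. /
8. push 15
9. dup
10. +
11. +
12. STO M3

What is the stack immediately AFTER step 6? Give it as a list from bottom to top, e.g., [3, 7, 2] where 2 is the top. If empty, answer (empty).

After op 1 (RCL M2): stack=[0] mem=[0,0,0,0]
After op 2 (pop): stack=[empty] mem=[0,0,0,0]
After op 3 (RCL M2): stack=[0] mem=[0,0,0,0]
After op 4 (push 18): stack=[0,18] mem=[0,0,0,0]
After op 5 (STO M0): stack=[0] mem=[18,0,0,0]
After op 6 (push 9): stack=[0,9] mem=[18,0,0,0]

[0, 9]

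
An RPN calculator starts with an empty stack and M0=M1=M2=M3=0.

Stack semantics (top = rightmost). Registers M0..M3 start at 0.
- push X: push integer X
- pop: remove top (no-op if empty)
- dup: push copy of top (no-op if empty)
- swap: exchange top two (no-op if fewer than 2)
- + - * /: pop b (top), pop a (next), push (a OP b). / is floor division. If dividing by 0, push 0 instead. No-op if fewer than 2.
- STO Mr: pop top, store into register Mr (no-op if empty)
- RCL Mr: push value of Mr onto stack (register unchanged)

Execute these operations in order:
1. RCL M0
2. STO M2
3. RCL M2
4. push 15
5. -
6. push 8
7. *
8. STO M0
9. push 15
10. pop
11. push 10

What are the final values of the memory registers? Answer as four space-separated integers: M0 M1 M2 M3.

Answer: -120 0 0 0

Derivation:
After op 1 (RCL M0): stack=[0] mem=[0,0,0,0]
After op 2 (STO M2): stack=[empty] mem=[0,0,0,0]
After op 3 (RCL M2): stack=[0] mem=[0,0,0,0]
After op 4 (push 15): stack=[0,15] mem=[0,0,0,0]
After op 5 (-): stack=[-15] mem=[0,0,0,0]
After op 6 (push 8): stack=[-15,8] mem=[0,0,0,0]
After op 7 (*): stack=[-120] mem=[0,0,0,0]
After op 8 (STO M0): stack=[empty] mem=[-120,0,0,0]
After op 9 (push 15): stack=[15] mem=[-120,0,0,0]
After op 10 (pop): stack=[empty] mem=[-120,0,0,0]
After op 11 (push 10): stack=[10] mem=[-120,0,0,0]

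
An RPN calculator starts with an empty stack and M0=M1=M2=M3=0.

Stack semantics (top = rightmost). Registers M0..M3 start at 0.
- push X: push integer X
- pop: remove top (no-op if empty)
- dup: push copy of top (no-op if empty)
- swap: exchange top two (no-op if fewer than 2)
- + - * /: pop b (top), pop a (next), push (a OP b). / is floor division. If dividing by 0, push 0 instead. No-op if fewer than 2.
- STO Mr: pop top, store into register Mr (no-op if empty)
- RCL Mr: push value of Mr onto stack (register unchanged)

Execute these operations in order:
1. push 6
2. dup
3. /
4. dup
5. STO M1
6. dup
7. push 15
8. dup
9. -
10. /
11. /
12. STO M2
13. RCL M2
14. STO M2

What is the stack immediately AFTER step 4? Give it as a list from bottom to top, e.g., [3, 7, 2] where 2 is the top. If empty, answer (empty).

After op 1 (push 6): stack=[6] mem=[0,0,0,0]
After op 2 (dup): stack=[6,6] mem=[0,0,0,0]
After op 3 (/): stack=[1] mem=[0,0,0,0]
After op 4 (dup): stack=[1,1] mem=[0,0,0,0]

[1, 1]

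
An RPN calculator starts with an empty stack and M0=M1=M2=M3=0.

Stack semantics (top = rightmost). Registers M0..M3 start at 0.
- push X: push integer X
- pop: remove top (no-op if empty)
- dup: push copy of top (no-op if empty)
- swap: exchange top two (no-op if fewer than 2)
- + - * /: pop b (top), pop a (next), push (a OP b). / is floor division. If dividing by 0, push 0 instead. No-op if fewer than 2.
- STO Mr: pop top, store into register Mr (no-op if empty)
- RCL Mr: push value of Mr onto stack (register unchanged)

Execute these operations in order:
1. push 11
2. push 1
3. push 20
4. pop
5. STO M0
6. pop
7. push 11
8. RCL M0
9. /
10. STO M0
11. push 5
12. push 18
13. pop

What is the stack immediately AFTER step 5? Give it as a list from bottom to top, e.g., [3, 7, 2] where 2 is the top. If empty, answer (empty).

After op 1 (push 11): stack=[11] mem=[0,0,0,0]
After op 2 (push 1): stack=[11,1] mem=[0,0,0,0]
After op 3 (push 20): stack=[11,1,20] mem=[0,0,0,0]
After op 4 (pop): stack=[11,1] mem=[0,0,0,0]
After op 5 (STO M0): stack=[11] mem=[1,0,0,0]

[11]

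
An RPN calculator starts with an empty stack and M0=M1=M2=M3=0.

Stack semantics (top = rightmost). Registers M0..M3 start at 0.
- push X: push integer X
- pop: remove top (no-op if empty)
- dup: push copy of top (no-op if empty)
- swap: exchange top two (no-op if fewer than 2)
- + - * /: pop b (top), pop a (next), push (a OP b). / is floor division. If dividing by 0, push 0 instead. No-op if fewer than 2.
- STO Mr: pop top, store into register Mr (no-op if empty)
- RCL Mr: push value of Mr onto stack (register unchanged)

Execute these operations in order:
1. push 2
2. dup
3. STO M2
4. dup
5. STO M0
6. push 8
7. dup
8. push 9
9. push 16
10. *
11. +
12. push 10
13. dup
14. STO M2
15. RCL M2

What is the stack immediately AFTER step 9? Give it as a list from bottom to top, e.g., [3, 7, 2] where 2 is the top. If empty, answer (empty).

After op 1 (push 2): stack=[2] mem=[0,0,0,0]
After op 2 (dup): stack=[2,2] mem=[0,0,0,0]
After op 3 (STO M2): stack=[2] mem=[0,0,2,0]
After op 4 (dup): stack=[2,2] mem=[0,0,2,0]
After op 5 (STO M0): stack=[2] mem=[2,0,2,0]
After op 6 (push 8): stack=[2,8] mem=[2,0,2,0]
After op 7 (dup): stack=[2,8,8] mem=[2,0,2,0]
After op 8 (push 9): stack=[2,8,8,9] mem=[2,0,2,0]
After op 9 (push 16): stack=[2,8,8,9,16] mem=[2,0,2,0]

[2, 8, 8, 9, 16]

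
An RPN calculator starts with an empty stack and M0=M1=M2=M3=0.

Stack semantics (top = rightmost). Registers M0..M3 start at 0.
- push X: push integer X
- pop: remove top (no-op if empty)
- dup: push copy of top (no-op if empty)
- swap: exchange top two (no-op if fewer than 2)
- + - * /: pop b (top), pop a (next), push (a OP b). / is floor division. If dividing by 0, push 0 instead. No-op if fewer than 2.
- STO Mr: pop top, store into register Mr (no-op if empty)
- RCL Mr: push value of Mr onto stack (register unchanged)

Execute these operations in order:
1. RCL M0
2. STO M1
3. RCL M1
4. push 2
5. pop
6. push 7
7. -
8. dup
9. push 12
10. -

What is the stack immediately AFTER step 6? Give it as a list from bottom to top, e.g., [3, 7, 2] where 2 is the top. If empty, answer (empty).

After op 1 (RCL M0): stack=[0] mem=[0,0,0,0]
After op 2 (STO M1): stack=[empty] mem=[0,0,0,0]
After op 3 (RCL M1): stack=[0] mem=[0,0,0,0]
After op 4 (push 2): stack=[0,2] mem=[0,0,0,0]
After op 5 (pop): stack=[0] mem=[0,0,0,0]
After op 6 (push 7): stack=[0,7] mem=[0,0,0,0]

[0, 7]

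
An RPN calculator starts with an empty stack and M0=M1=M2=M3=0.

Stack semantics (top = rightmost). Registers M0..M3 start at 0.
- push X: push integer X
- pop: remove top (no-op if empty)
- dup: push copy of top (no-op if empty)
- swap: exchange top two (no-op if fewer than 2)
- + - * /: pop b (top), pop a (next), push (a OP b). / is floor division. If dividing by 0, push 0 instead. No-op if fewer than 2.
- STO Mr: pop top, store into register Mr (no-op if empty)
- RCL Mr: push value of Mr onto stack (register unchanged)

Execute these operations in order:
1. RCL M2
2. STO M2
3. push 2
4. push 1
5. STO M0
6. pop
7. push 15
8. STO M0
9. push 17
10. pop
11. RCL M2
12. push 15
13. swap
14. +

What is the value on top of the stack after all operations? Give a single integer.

After op 1 (RCL M2): stack=[0] mem=[0,0,0,0]
After op 2 (STO M2): stack=[empty] mem=[0,0,0,0]
After op 3 (push 2): stack=[2] mem=[0,0,0,0]
After op 4 (push 1): stack=[2,1] mem=[0,0,0,0]
After op 5 (STO M0): stack=[2] mem=[1,0,0,0]
After op 6 (pop): stack=[empty] mem=[1,0,0,0]
After op 7 (push 15): stack=[15] mem=[1,0,0,0]
After op 8 (STO M0): stack=[empty] mem=[15,0,0,0]
After op 9 (push 17): stack=[17] mem=[15,0,0,0]
After op 10 (pop): stack=[empty] mem=[15,0,0,0]
After op 11 (RCL M2): stack=[0] mem=[15,0,0,0]
After op 12 (push 15): stack=[0,15] mem=[15,0,0,0]
After op 13 (swap): stack=[15,0] mem=[15,0,0,0]
After op 14 (+): stack=[15] mem=[15,0,0,0]

Answer: 15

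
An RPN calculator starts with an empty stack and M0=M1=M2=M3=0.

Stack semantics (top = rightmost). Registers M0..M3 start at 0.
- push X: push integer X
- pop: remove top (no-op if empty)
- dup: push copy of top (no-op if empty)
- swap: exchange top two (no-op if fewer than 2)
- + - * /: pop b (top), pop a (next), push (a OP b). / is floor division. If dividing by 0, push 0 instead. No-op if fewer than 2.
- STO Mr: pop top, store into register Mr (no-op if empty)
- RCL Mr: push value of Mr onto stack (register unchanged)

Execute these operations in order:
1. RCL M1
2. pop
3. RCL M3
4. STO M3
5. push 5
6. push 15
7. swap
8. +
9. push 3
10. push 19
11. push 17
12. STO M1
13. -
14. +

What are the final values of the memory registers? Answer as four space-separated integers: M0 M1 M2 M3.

After op 1 (RCL M1): stack=[0] mem=[0,0,0,0]
After op 2 (pop): stack=[empty] mem=[0,0,0,0]
After op 3 (RCL M3): stack=[0] mem=[0,0,0,0]
After op 4 (STO M3): stack=[empty] mem=[0,0,0,0]
After op 5 (push 5): stack=[5] mem=[0,0,0,0]
After op 6 (push 15): stack=[5,15] mem=[0,0,0,0]
After op 7 (swap): stack=[15,5] mem=[0,0,0,0]
After op 8 (+): stack=[20] mem=[0,0,0,0]
After op 9 (push 3): stack=[20,3] mem=[0,0,0,0]
After op 10 (push 19): stack=[20,3,19] mem=[0,0,0,0]
After op 11 (push 17): stack=[20,3,19,17] mem=[0,0,0,0]
After op 12 (STO M1): stack=[20,3,19] mem=[0,17,0,0]
After op 13 (-): stack=[20,-16] mem=[0,17,0,0]
After op 14 (+): stack=[4] mem=[0,17,0,0]

Answer: 0 17 0 0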